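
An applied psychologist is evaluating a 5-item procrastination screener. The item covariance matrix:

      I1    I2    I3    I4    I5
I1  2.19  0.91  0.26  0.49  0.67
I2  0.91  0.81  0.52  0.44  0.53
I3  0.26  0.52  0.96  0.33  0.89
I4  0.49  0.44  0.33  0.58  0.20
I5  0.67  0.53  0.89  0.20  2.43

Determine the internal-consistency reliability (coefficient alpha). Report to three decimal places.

Σσ²ᵢ = 2.19 + 0.81 + 0.96 + 0.58 + 2.43 = 6.97
Σ_{i<j} σ_ij = 5.24
σ²_T = 6.97 + 2 × 5.24 = 17.45
α = (k/(k−1))·(1 − Σσ²ᵢ/σ²_T) = (5/4)·(1 − 6.97/17.45) = 0.751

α = 0.751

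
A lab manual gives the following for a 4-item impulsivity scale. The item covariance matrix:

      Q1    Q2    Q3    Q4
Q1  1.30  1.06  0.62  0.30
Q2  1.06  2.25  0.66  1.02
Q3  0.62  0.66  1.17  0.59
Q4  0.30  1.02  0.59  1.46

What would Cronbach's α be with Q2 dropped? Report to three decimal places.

Remaining items: Q1, Q3, Q4 (k = 3).
ΣVar(i) = 1.30 + 1.17 + 1.46 = 3.93
σ²_total = 3.93 + 2 × 1.51 = 6.95
α (item deleted) = (3/2)·(1 − 3.93/6.95) = 0.652

α = 0.652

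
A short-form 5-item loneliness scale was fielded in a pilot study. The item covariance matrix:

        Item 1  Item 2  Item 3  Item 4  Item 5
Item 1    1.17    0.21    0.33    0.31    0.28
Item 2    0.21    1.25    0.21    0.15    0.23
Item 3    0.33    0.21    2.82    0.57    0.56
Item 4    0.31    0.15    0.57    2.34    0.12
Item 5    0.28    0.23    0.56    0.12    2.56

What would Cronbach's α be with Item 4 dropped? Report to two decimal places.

Remaining items: Item 1, Item 2, Item 3, Item 5 (k = 4).
Σσ²ᵢ = 1.17 + 1.25 + 2.82 + 2.56 = 7.80
Var(T) = 7.80 + 2 × 1.82 = 11.44
α (item deleted) = (4/3)·(1 − 7.80/11.44) = 0.42

Cronbach's α = 0.42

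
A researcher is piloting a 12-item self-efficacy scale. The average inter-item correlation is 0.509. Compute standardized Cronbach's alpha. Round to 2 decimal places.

Standardized α = k·r̄ / (1 + (k−1)·r̄) = 12 × 0.509 / (1 + 11 × 0.509)
  = 6.1080 / 6.5990 = 0.93

α = 0.93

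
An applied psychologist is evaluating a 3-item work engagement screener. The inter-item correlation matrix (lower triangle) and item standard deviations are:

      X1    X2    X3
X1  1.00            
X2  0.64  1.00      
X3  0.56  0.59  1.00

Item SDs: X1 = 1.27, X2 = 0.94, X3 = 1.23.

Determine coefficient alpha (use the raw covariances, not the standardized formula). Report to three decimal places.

Σσ²ᵢ = 1.27² + 0.94² + 1.23² = 4.0094
Covariances σ_ij = r_ij · s_i · s_j:
  σ(X1,X2) = 0.64 × 1.27 × 0.94 = 0.7640
  σ(X1,X3) = 0.56 × 1.27 × 1.23 = 0.8748
  σ(X2,X3) = 0.59 × 0.94 × 1.23 = 0.6822
σ²_T = Σσ²ᵢ + 2·Σσ_ij = 4.0094 + 2 × 2.3210 = 8.6514
α = (3/2)·(1 − 4.0094/8.6514) = 0.805

coefficient alpha = 0.805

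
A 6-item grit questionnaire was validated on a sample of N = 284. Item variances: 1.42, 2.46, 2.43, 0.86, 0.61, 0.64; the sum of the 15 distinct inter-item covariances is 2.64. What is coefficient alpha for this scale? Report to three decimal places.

α = 0.462

Σσᵢ² = 1.42 + 2.46 + 2.43 + 0.86 + 0.61 + 0.64 = 8.42
Sum of distinct covariances = 2.64
Var(T) = Σσᵢ² + 2·Σcov = 8.42 + 2 × 2.64 = 13.70
α = (6/5)·(1 − 8.42/13.70) = 0.462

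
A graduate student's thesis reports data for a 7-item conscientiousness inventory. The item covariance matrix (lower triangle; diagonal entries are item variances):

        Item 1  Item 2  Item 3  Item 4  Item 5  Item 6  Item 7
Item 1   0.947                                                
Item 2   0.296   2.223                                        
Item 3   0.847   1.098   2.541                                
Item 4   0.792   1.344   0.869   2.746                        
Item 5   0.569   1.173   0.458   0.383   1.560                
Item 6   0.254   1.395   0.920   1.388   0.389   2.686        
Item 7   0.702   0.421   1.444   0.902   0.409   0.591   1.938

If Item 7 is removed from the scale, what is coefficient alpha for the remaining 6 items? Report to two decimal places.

Remaining items: Item 1, Item 2, Item 3, Item 4, Item 5, Item 6 (k = 6).
Σσ²ᵢ = 0.947 + 2.223 + 2.541 + 2.746 + 1.560 + 2.686 = 12.703
σ²_T = 12.703 + 2 × 12.175 = 37.053
α (item deleted) = (6/5)·(1 − 12.703/37.053) = 0.79

α = 0.79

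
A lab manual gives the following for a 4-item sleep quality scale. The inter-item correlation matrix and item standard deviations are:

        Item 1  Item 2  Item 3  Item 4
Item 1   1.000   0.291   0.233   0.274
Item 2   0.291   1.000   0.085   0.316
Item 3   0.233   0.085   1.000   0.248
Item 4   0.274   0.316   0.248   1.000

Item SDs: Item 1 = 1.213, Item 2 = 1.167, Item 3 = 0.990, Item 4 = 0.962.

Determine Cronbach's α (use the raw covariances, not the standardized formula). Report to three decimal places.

Σσ²ᵢ = 1.213² + 1.167² + 0.990² + 0.962² = 4.7388
Covariances σ_ij = r_ij · s_i · s_j:
  σ(Item 1,Item 2) = 0.291 × 1.213 × 1.167 = 0.4119
  σ(Item 1,Item 3) = 0.233 × 1.213 × 0.990 = 0.2798
  σ(Item 1,Item 4) = 0.274 × 1.213 × 0.962 = 0.3197
  σ(Item 2,Item 3) = 0.085 × 1.167 × 0.990 = 0.0982
  σ(Item 2,Item 4) = 0.316 × 1.167 × 0.962 = 0.3548
  σ(Item 3,Item 4) = 0.248 × 0.990 × 0.962 = 0.2362
σ²_T = Σσ²ᵢ + 2·Σσ_ij = 4.7388 + 2 × 1.7006 = 8.1400
α = (4/3)·(1 − 4.7388/8.1400) = 0.557

Cronbach's α = 0.557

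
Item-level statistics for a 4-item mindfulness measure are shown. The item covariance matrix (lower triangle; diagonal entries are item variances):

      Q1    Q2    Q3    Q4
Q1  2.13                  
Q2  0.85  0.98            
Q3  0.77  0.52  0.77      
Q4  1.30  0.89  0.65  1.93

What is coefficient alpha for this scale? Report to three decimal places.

ΣVar(i) = 2.13 + 0.98 + 0.77 + 1.93 = 5.81
Sum of the distinct covariances = 4.98
total variance = 5.81 + 2 × 4.98 = 15.77
α = (k/(k−1))·(1 − ΣVar(i)/total variance) = (4/3)·(1 − 5.81/15.77) = 0.842

coefficient alpha = 0.842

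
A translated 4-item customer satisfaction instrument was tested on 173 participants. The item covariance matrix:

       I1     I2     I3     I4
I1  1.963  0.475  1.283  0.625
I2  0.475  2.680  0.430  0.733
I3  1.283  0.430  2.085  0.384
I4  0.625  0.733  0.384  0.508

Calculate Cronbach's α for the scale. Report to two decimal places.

Σσ²ᵢ = 1.963 + 2.680 + 2.085 + 0.508 = 7.236
Σ_{i<j} σ_ij = 3.930
σ²_T = 7.236 + 2 × 3.930 = 15.096
α = (k/(k−1))·(1 − Σσ²ᵢ/σ²_T) = (4/3)·(1 − 7.236/15.096) = 0.69

α = 0.69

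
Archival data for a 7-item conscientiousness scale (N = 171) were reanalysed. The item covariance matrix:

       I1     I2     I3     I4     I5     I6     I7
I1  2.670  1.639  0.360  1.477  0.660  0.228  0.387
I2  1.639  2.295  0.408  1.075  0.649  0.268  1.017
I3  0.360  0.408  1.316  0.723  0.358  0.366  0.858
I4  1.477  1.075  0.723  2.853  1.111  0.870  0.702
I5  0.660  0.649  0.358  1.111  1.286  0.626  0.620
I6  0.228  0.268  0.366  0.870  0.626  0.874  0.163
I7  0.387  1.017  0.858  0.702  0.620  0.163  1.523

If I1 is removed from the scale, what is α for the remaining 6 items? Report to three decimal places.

Remaining items: I2, I3, I4, I5, I6, I7 (k = 6).
ΣVar(i) = 2.295 + 1.316 + 2.853 + 1.286 + 0.874 + 1.523 = 10.147
total variance = 10.147 + 2 × 9.814 = 29.775
α (item deleted) = (6/5)·(1 − 10.147/29.775) = 0.791

α = 0.791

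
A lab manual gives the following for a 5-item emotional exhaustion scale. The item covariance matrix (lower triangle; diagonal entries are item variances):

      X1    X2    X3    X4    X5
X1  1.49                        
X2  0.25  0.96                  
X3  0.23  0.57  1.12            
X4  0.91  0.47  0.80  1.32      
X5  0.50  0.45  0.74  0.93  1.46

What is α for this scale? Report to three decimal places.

α = 0.810

Σσ²ᵢ = 1.49 + 0.96 + 1.12 + 1.32 + 1.46 = 6.35
Sum of the distinct covariances = 5.85
Var(T) = 6.35 + 2 × 5.85 = 18.05
α = (k/(k−1))·(1 − Σσ²ᵢ/Var(T)) = (5/4)·(1 − 6.35/18.05) = 0.810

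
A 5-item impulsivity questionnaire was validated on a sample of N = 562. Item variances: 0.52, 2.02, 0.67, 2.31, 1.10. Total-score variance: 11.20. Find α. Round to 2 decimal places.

Σσᵢ² = 0.52 + 2.02 + 0.67 + 2.31 + 1.10 = 6.62
α = (k/(k−1))·(1 − Σσᵢ²/σ²_T) = (5/4)·(1 − 6.62/11.20) = 0.51

α = 0.51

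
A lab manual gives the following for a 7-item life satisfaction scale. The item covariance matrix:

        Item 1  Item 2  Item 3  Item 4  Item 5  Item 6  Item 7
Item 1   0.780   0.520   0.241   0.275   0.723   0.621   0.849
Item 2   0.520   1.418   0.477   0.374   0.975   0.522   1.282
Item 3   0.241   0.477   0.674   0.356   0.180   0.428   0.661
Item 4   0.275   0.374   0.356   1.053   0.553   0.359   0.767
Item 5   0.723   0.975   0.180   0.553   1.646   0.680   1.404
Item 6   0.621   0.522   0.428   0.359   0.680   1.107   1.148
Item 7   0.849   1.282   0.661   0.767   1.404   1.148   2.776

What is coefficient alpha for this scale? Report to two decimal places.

Σσ²ᵢ = 0.780 + 1.418 + 0.674 + 1.053 + 1.646 + 1.107 + 2.776 = 9.454
Sum of the distinct covariances = 13.395
σ²_T = 9.454 + 2 × 13.395 = 36.244
α = (k/(k−1))·(1 − Σσ²ᵢ/σ²_T) = (7/6)·(1 − 9.454/36.244) = 0.86

α = 0.86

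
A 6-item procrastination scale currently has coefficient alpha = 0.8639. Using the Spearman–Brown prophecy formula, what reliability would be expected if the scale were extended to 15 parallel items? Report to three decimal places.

Length factor m = 15/6 = 2.5000
α' = m·α / (1 + (m−1)·α)
   = 15/6 × 0.8639 / (1 + (15/6 − 1) × 0.8639)
   = 2.1597 / 2.2958 = 0.941

predicted reliability = 0.941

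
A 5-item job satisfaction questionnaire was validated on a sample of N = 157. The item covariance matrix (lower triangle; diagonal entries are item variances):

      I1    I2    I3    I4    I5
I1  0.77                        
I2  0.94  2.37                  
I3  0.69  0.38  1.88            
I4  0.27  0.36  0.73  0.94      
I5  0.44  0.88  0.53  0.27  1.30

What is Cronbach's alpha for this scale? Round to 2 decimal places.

ΣVar(i) = 0.77 + 2.37 + 1.88 + 0.94 + 1.30 = 7.26
Σ_{i<j} σ_ij = 5.49
Var(T) = 7.26 + 2 × 5.49 = 18.24
α = (k/(k−1))·(1 − ΣVar(i)/Var(T)) = (5/4)·(1 − 7.26/18.24) = 0.75

α = 0.75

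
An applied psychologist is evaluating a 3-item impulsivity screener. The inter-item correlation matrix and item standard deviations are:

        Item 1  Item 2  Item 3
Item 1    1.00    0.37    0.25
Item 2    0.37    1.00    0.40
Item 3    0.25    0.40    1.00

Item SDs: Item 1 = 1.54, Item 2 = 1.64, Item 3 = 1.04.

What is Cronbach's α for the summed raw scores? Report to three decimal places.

Cronbach's α = 0.595

Σσ²ᵢ = 1.54² + 1.64² + 1.04² = 6.1428
Covariances σ_ij = r_ij · s_i · s_j:
  σ(Item 1,Item 2) = 0.37 × 1.54 × 1.64 = 0.9345
  σ(Item 1,Item 3) = 0.25 × 1.54 × 1.04 = 0.4004
  σ(Item 2,Item 3) = 0.40 × 1.64 × 1.04 = 0.6822
σ²_T = Σσ²ᵢ + 2·Σσ_ij = 6.1428 + 2 × 2.0171 = 10.1770
α = (3/2)·(1 − 6.1428/10.1770) = 0.595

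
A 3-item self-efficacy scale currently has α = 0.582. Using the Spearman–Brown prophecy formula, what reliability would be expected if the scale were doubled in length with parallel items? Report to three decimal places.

predicted reliability = 0.736

Length factor m = 2
α' = m·α / (1 + (m−1)·α)
   = 2 × 0.582 / (1 + (2 − 1) × 0.582)
   = 1.1640 / 1.5820 = 0.736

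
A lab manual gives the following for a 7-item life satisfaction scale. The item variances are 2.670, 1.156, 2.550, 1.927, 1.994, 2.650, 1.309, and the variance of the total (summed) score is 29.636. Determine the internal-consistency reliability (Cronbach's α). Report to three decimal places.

Σσ²ᵢ = 2.670 + 1.156 + 2.550 + 1.927 + 1.994 + 2.650 + 1.309 = 14.256
α = (k/(k−1))·(1 − Σσ²ᵢ/σ²_total) = (7/6)·(1 − 14.256/29.636) = 0.605

Cronbach's α = 0.605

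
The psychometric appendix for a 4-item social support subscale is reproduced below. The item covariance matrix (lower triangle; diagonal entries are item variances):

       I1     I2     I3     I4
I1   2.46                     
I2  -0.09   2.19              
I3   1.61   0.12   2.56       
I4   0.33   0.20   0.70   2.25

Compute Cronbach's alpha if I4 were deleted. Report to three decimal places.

α = 0.469

Remaining items: I1, I2, I3 (k = 3).
Σσ²ᵢ = 2.46 + 2.19 + 2.56 = 7.21
total variance = 7.21 + 2 × 1.64 = 10.49
α (item deleted) = (3/2)·(1 − 7.21/10.49) = 0.469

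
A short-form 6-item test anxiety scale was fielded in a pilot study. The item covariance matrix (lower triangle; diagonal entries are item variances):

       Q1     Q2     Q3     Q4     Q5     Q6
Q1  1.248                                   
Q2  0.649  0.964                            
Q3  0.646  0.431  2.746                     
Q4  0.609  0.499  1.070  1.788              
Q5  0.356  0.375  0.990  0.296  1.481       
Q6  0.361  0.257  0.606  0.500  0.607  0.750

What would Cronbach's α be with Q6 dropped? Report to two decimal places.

Remaining items: Q1, Q2, Q3, Q4, Q5 (k = 5).
Σσᵢ² = 1.248 + 0.964 + 2.746 + 1.788 + 1.481 = 8.227
σ²_total = 8.227 + 2 × 5.921 = 20.069
α (item deleted) = (5/4)·(1 − 8.227/20.069) = 0.74

α = 0.74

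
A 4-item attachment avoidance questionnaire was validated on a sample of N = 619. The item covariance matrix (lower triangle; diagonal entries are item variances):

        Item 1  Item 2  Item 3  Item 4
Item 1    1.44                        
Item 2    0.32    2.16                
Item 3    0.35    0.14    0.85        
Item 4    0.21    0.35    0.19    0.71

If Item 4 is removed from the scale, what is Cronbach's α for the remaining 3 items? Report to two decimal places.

Cronbach's α = 0.40

Remaining items: Item 1, Item 2, Item 3 (k = 3).
Σσ²ᵢ = 1.44 + 2.16 + 0.85 = 4.45
Var(T) = 4.45 + 2 × 0.81 = 6.07
α (item deleted) = (3/2)·(1 − 4.45/6.07) = 0.40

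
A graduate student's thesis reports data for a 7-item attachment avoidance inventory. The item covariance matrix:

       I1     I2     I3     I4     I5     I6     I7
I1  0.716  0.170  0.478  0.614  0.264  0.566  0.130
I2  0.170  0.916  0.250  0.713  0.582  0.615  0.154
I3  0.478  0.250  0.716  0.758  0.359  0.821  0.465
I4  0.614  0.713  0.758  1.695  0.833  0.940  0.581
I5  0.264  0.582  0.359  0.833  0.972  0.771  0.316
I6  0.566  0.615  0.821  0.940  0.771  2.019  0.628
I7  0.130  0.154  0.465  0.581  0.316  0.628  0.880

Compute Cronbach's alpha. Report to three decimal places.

Σσᵢ² = 0.716 + 0.916 + 0.716 + 1.695 + 0.972 + 2.019 + 0.880 = 7.914
Sum of the distinct covariances = 11.008
total variance = 7.914 + 2 × 11.008 = 29.930
α = (k/(k−1))·(1 − Σσᵢ²/total variance) = (7/6)·(1 − 7.914/29.930) = 0.858

α = 0.858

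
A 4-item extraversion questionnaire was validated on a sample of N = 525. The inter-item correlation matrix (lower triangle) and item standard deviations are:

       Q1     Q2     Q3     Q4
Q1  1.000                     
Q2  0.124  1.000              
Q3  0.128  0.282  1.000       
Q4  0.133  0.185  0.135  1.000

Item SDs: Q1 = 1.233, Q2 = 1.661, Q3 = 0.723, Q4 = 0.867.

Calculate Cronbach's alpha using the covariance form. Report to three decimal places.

Σσ²ᵢ = 1.233² + 1.661² + 0.723² + 0.867² = 5.5536
Covariances σ_ij = r_ij · s_i · s_j:
  σ(Q1,Q2) = 0.124 × 1.233 × 1.661 = 0.2540
  σ(Q1,Q3) = 0.128 × 1.233 × 0.723 = 0.1141
  σ(Q1,Q4) = 0.133 × 1.233 × 0.867 = 0.1422
  σ(Q2,Q3) = 0.282 × 1.661 × 0.723 = 0.3387
  σ(Q2,Q4) = 0.185 × 1.661 × 0.867 = 0.2664
  σ(Q3,Q4) = 0.135 × 0.723 × 0.867 = 0.0846
σ²_T = Σσ²ᵢ + 2·Σσ_ij = 5.5536 + 2 × 1.2000 = 7.9536
α = (4/3)·(1 − 5.5536/7.9536) = 0.402

Cronbach's alpha = 0.402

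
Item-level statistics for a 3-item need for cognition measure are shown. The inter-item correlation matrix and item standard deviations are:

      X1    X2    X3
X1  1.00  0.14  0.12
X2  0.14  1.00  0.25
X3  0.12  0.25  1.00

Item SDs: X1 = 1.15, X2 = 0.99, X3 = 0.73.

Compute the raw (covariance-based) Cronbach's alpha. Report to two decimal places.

Cronbach's alpha = 0.36

Σσ²ᵢ = 1.15² + 0.99² + 0.73² = 2.8355
Covariances σ_ij = r_ij · s_i · s_j:
  σ(X1,X2) = 0.14 × 1.15 × 0.99 = 0.1594
  σ(X1,X3) = 0.12 × 1.15 × 0.73 = 0.1007
  σ(X2,X3) = 0.25 × 0.99 × 0.73 = 0.1807
σ²_T = Σσ²ᵢ + 2·Σσ_ij = 2.8355 + 2 × 0.4408 = 3.7171
α = (3/2)·(1 − 2.8355/3.7171) = 0.36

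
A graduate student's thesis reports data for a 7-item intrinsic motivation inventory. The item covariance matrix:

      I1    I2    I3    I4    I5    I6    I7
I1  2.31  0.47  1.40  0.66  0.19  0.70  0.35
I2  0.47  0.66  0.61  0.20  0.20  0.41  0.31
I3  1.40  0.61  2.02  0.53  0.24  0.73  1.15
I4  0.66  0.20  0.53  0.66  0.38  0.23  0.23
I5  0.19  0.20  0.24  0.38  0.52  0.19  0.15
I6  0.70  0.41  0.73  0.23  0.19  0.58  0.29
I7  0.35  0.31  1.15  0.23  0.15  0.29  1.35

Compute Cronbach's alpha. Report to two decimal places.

Σσᵢ² = 2.31 + 0.66 + 2.02 + 0.66 + 0.52 + 0.58 + 1.35 = 8.10
Sum of the distinct covariances = 9.62
Var(T) = 8.10 + 2 × 9.62 = 27.34
α = (k/(k−1))·(1 − Σσᵢ²/Var(T)) = (7/6)·(1 − 8.10/27.34) = 0.82

α = 0.82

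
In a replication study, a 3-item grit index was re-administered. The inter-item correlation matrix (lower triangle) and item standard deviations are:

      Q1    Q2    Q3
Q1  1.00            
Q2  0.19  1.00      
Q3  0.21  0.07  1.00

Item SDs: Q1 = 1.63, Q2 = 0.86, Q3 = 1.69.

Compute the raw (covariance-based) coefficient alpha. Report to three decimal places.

Σσ²ᵢ = 1.63² + 0.86² + 1.69² = 6.2526
Covariances σ_ij = r_ij · s_i · s_j:
  σ(Q1,Q2) = 0.19 × 1.63 × 0.86 = 0.2663
  σ(Q1,Q3) = 0.21 × 1.63 × 1.69 = 0.5785
  σ(Q2,Q3) = 0.07 × 0.86 × 1.69 = 0.1017
σ²_T = Σσ²ᵢ + 2·Σσ_ij = 6.2526 + 2 × 0.9465 = 8.1456
α = (3/2)·(1 − 6.2526/8.1456) = 0.349

α = 0.349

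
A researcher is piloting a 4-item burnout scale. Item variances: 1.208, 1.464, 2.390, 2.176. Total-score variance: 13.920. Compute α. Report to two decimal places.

α = 0.64

Σσ²ᵢ = 1.208 + 1.464 + 2.390 + 2.176 = 7.238
α = (k/(k−1))·(1 − Σσ²ᵢ/Var(T)) = (4/3)·(1 − 7.238/13.920) = 0.64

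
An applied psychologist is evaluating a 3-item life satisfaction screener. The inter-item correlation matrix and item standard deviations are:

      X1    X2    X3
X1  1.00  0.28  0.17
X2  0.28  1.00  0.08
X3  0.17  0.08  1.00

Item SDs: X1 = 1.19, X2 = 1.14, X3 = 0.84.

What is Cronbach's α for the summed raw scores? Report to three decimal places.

Σσ²ᵢ = 1.19² + 1.14² + 0.84² = 3.4213
Covariances σ_ij = r_ij · s_i · s_j:
  σ(X1,X2) = 0.28 × 1.19 × 1.14 = 0.3798
  σ(X1,X3) = 0.17 × 1.19 × 0.84 = 0.1699
  σ(X2,X3) = 0.08 × 1.14 × 0.84 = 0.0766
σ²_T = Σσ²ᵢ + 2·Σσ_ij = 3.4213 + 2 × 0.6263 = 4.6739
α = (3/2)·(1 − 3.4213/4.6739) = 0.402

Cronbach's α = 0.402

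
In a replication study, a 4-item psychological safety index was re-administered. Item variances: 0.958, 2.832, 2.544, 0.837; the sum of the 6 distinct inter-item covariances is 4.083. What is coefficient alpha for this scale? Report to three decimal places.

sum of item variances = 0.958 + 2.832 + 2.544 + 0.837 = 7.171
Sum of distinct covariances = 4.083
total variance = sum of item variances + 2·Σcov = 7.171 + 2 × 4.083 = 15.337
α = (4/3)·(1 − 7.171/15.337) = 0.710

coefficient alpha = 0.710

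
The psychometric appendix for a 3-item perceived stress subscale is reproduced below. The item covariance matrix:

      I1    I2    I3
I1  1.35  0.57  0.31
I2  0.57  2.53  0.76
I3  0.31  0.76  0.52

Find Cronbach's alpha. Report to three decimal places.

ΣVar(i) = 1.35 + 2.53 + 0.52 = 4.40
Sum of off-diagonal covariances = 1.64
total variance = 4.40 + 2 × 1.64 = 7.68
α = (k/(k−1))·(1 − ΣVar(i)/total variance) = (3/2)·(1 − 4.40/7.68) = 0.641

α = 0.641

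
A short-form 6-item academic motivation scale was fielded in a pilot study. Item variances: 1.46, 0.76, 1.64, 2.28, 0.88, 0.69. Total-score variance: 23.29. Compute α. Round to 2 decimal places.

α = 0.80

Σσ²ᵢ = 1.46 + 0.76 + 1.64 + 2.28 + 0.88 + 0.69 = 7.71
α = (k/(k−1))·(1 − Σσ²ᵢ/Var(T)) = (6/5)·(1 − 7.71/23.29) = 0.80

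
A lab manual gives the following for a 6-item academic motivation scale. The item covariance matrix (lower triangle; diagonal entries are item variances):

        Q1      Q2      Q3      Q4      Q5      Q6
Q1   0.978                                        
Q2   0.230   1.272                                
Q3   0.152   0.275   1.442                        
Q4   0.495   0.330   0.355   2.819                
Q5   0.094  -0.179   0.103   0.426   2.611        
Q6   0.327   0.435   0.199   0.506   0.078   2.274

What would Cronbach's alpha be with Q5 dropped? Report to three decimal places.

Cronbach's alpha = 0.537

Remaining items: Q1, Q2, Q3, Q4, Q6 (k = 5).
Σσᵢ² = 0.978 + 1.272 + 1.442 + 2.819 + 2.274 = 8.785
Var(T) = 8.785 + 2 × 3.304 = 15.393
α (item deleted) = (5/4)·(1 − 8.785/15.393) = 0.537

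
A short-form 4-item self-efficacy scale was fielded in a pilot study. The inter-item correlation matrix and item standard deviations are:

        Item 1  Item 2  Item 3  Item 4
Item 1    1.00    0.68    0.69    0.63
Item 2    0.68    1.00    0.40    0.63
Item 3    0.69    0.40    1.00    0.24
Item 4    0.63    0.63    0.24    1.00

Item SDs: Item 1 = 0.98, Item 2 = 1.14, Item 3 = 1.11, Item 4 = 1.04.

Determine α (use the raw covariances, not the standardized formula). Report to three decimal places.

Σσ²ᵢ = 0.98² + 1.14² + 1.11² + 1.04² = 4.5737
Covariances σ_ij = r_ij · s_i · s_j:
  σ(Item 1,Item 2) = 0.68 × 0.98 × 1.14 = 0.7597
  σ(Item 1,Item 3) = 0.69 × 0.98 × 1.11 = 0.7506
  σ(Item 1,Item 4) = 0.63 × 0.98 × 1.04 = 0.6421
  σ(Item 2,Item 3) = 0.40 × 1.14 × 1.11 = 0.5062
  σ(Item 2,Item 4) = 0.63 × 1.14 × 1.04 = 0.7469
  σ(Item 3,Item 4) = 0.24 × 1.11 × 1.04 = 0.2771
σ²_T = Σσ²ᵢ + 2·Σσ_ij = 4.5737 + 2 × 3.6826 = 11.9389
α = (4/3)·(1 − 4.5737/11.9389) = 0.823

α = 0.823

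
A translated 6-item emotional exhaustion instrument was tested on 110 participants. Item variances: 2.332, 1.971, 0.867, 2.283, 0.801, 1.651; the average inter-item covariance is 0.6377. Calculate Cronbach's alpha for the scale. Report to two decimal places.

Cronbach's alpha = 0.79

sum of item variances = 2.332 + 1.971 + 0.867 + 2.283 + 0.801 + 1.651 = 9.905
Sum of the 15 distinct covariances = 15 × 0.6377 = 9.5655
total variance = sum of item variances + 2·Σcov = 9.905 + 2 × 9.5655 = 29.0360
α = (6/5)·(1 − 9.905/29.0360) = 0.79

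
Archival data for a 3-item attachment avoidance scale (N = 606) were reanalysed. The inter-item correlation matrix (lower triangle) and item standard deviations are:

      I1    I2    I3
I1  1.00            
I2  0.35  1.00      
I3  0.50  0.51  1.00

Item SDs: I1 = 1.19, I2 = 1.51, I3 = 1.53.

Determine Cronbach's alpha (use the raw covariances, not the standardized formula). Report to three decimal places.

Σσ²ᵢ = 1.19² + 1.51² + 1.53² = 6.0371
Covariances σ_ij = r_ij · s_i · s_j:
  σ(I1,I2) = 0.35 × 1.19 × 1.51 = 0.6289
  σ(I1,I3) = 0.50 × 1.19 × 1.53 = 0.9103
  σ(I2,I3) = 0.51 × 1.51 × 1.53 = 1.1783
σ²_T = Σσ²ᵢ + 2·Σσ_ij = 6.0371 + 2 × 2.7175 = 11.4721
α = (3/2)·(1 − 6.0371/11.4721) = 0.711

α = 0.711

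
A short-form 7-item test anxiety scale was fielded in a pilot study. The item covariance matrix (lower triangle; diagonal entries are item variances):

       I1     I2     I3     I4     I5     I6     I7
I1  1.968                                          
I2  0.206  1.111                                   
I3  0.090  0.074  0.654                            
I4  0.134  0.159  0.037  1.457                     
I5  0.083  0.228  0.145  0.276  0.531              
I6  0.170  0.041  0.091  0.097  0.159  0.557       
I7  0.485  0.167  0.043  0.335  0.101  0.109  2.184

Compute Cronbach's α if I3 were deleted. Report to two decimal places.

Remaining items: I1, I2, I4, I5, I6, I7 (k = 6).
Σσᵢ² = 1.968 + 1.111 + 1.457 + 0.531 + 0.557 + 2.184 = 7.808
total variance = 7.808 + 2 × 2.750 = 13.308
α (item deleted) = (6/5)·(1 − 7.808/13.308) = 0.50

Cronbach's α = 0.50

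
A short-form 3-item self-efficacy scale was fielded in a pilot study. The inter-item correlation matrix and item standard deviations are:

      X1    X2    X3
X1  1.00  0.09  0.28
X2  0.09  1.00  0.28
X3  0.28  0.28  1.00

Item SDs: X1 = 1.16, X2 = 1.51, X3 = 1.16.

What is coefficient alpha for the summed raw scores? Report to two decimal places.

Σσ²ᵢ = 1.16² + 1.51² + 1.16² = 4.9713
Covariances σ_ij = r_ij · s_i · s_j:
  σ(X1,X2) = 0.09 × 1.16 × 1.51 = 0.1576
  σ(X1,X3) = 0.28 × 1.16 × 1.16 = 0.3768
  σ(X2,X3) = 0.28 × 1.51 × 1.16 = 0.4904
σ²_T = Σσ²ᵢ + 2·Σσ_ij = 4.9713 + 2 × 1.0248 = 7.0209
α = (3/2)·(1 − 4.9713/7.0209) = 0.44

α = 0.44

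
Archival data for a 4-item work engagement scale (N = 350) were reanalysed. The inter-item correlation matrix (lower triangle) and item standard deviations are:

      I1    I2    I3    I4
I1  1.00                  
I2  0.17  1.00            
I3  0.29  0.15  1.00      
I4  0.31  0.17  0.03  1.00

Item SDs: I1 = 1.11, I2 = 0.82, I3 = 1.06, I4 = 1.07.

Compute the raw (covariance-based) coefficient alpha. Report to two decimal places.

Σσ²ᵢ = 1.11² + 0.82² + 1.06² + 1.07² = 4.1730
Covariances σ_ij = r_ij · s_i · s_j:
  σ(I1,I2) = 0.17 × 1.11 × 0.82 = 0.1547
  σ(I1,I3) = 0.29 × 1.11 × 1.06 = 0.3412
  σ(I1,I4) = 0.31 × 1.11 × 1.07 = 0.3682
  σ(I2,I3) = 0.15 × 0.82 × 1.06 = 0.1304
  σ(I2,I4) = 0.17 × 0.82 × 1.07 = 0.1492
  σ(I3,I4) = 0.03 × 1.06 × 1.07 = 0.0340
σ²_T = Σσ²ᵢ + 2·Σσ_ij = 4.1730 + 2 × 1.1777 = 6.5284
α = (4/3)·(1 − 4.1730/6.5284) = 0.48

coefficient alpha = 0.48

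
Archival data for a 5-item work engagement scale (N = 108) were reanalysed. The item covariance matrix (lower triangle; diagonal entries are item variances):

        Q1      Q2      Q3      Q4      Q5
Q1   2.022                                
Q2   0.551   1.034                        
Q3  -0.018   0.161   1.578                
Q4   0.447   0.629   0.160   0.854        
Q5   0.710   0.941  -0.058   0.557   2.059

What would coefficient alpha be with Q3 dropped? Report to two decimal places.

α = 0.75

Remaining items: Q1, Q2, Q4, Q5 (k = 4).
sum of item variances = 2.022 + 1.034 + 0.854 + 2.059 = 5.969
σ²_T = 5.969 + 2 × 3.835 = 13.639
α (item deleted) = (4/3)·(1 − 5.969/13.639) = 0.75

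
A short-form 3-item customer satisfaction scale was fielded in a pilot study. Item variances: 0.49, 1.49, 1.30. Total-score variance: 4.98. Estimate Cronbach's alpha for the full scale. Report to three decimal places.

ΣVar(i) = 0.49 + 1.49 + 1.30 = 3.28
α = (k/(k−1))·(1 − ΣVar(i)/total variance) = (3/2)·(1 − 3.28/4.98) = 0.512

Cronbach's alpha = 0.512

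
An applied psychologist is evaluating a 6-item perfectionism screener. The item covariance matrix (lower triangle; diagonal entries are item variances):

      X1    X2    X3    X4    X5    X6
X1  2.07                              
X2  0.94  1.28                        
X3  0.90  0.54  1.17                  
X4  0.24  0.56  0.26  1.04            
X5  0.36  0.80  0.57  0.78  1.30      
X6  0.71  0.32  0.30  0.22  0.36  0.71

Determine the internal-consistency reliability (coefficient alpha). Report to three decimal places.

coefficient alpha = 0.810

Σσᵢ² = 2.07 + 1.28 + 1.17 + 1.04 + 1.30 + 0.71 = 7.57
Σ_{i<j} σ_ij = 7.86
σ²_T = 7.57 + 2 × 7.86 = 23.29
α = (k/(k−1))·(1 − Σσᵢ²/σ²_T) = (6/5)·(1 − 7.57/23.29) = 0.810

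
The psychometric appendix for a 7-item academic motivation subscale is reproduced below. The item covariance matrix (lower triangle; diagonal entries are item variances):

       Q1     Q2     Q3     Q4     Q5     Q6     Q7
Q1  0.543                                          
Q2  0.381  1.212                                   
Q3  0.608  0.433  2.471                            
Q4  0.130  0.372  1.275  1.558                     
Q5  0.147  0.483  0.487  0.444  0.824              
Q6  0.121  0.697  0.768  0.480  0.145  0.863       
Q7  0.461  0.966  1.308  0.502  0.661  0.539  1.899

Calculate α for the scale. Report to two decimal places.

ΣVar(i) = 0.543 + 1.212 + 2.471 + 1.558 + 0.824 + 0.863 + 1.899 = 9.370
Σ_{i<j} σ_ij = 11.408
σ²_total = 9.370 + 2 × 11.408 = 32.186
α = (k/(k−1))·(1 − ΣVar(i)/σ²_total) = (7/6)·(1 − 9.370/32.186) = 0.83

α = 0.83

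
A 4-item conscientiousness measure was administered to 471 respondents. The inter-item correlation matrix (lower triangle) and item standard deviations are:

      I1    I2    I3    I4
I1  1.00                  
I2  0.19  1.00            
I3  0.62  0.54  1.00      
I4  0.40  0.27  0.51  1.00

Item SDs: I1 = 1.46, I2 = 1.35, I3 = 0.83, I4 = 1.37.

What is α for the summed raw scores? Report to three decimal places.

Σσ²ᵢ = 1.46² + 1.35² + 0.83² + 1.37² = 6.5199
Covariances σ_ij = r_ij · s_i · s_j:
  σ(I1,I2) = 0.19 × 1.46 × 1.35 = 0.3745
  σ(I1,I3) = 0.62 × 1.46 × 0.83 = 0.7513
  σ(I1,I4) = 0.40 × 1.46 × 1.37 = 0.8001
  σ(I2,I3) = 0.54 × 1.35 × 0.83 = 0.6051
  σ(I2,I4) = 0.27 × 1.35 × 1.37 = 0.4994
  σ(I3,I4) = 0.51 × 0.83 × 1.37 = 0.5799
σ²_T = Σσ²ᵢ + 2·Σσ_ij = 6.5199 + 2 × 3.6103 = 13.7405
α = (4/3)·(1 − 6.5199/13.7405) = 0.701

α = 0.701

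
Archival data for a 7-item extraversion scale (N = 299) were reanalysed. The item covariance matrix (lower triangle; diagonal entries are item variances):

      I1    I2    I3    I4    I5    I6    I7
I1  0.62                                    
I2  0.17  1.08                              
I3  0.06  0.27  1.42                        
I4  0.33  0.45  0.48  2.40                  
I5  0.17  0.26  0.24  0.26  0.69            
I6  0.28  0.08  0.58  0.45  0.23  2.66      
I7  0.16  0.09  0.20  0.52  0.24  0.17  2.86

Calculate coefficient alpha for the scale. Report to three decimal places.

α = 0.574

Σσ²ᵢ = 0.62 + 1.08 + 1.42 + 2.40 + 0.69 + 2.66 + 2.86 = 11.73
Sum of the distinct covariances = 5.69
σ²_T = 11.73 + 2 × 5.69 = 23.11
α = (k/(k−1))·(1 − Σσ²ᵢ/σ²_T) = (7/6)·(1 − 11.73/23.11) = 0.574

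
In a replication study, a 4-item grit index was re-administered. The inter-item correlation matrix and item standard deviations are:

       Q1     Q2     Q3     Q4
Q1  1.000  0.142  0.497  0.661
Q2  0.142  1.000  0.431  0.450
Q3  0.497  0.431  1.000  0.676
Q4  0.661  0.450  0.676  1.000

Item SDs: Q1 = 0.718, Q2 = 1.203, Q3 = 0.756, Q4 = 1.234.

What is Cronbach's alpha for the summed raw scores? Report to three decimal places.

Cronbach's alpha = 0.758

Σσ²ᵢ = 0.718² + 1.203² + 0.756² + 1.234² = 4.0570
Covariances σ_ij = r_ij · s_i · s_j:
  σ(Q1,Q2) = 0.142 × 0.718 × 1.203 = 0.1227
  σ(Q1,Q3) = 0.497 × 0.718 × 0.756 = 0.2698
  σ(Q1,Q4) = 0.661 × 0.718 × 1.234 = 0.5857
  σ(Q2,Q3) = 0.431 × 1.203 × 0.756 = 0.3920
  σ(Q2,Q4) = 0.450 × 1.203 × 1.234 = 0.6680
  σ(Q3,Q4) = 0.676 × 0.756 × 1.234 = 0.6306
σ²_T = Σσ²ᵢ + 2·Σσ_ij = 4.0570 + 2 × 2.6688 = 9.3946
α = (4/3)·(1 − 4.0570/9.3946) = 0.758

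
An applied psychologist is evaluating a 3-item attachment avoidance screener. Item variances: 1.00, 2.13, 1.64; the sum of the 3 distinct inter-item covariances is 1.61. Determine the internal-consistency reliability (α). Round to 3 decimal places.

α = 0.605

sum of item variances = 1.00 + 2.13 + 1.64 = 4.77
Sum of distinct covariances = 1.61
σ²_total = sum of item variances + 2·Σcov = 4.77 + 2 × 1.61 = 7.99
α = (3/2)·(1 − 4.77/7.99) = 0.605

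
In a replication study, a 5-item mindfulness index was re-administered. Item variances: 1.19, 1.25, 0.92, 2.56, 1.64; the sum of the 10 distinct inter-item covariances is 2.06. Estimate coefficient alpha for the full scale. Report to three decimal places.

coefficient alpha = 0.441

ΣVar(i) = 1.19 + 1.25 + 0.92 + 2.56 + 1.64 = 7.56
Sum of distinct covariances = 2.06
Var(T) = ΣVar(i) + 2·Σcov = 7.56 + 2 × 2.06 = 11.68
α = (5/4)·(1 − 7.56/11.68) = 0.441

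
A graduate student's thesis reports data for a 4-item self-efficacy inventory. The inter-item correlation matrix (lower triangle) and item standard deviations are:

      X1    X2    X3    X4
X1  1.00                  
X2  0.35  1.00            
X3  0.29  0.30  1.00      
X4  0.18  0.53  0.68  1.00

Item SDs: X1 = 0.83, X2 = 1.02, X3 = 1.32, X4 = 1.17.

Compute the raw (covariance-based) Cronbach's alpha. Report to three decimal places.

Cronbach's alpha = 0.724

Σσ²ᵢ = 0.83² + 1.02² + 1.32² + 1.17² = 4.8406
Covariances σ_ij = r_ij · s_i · s_j:
  σ(X1,X2) = 0.35 × 0.83 × 1.02 = 0.2963
  σ(X1,X3) = 0.29 × 0.83 × 1.32 = 0.3177
  σ(X1,X4) = 0.18 × 0.83 × 1.17 = 0.1748
  σ(X2,X3) = 0.30 × 1.02 × 1.32 = 0.4039
  σ(X2,X4) = 0.53 × 1.02 × 1.17 = 0.6325
  σ(X3,X4) = 0.68 × 1.32 × 1.17 = 1.0502
σ²_T = Σσ²ᵢ + 2·Σσ_ij = 4.8406 + 2 × 2.8754 = 10.5914
α = (4/3)·(1 − 4.8406/10.5914) = 0.724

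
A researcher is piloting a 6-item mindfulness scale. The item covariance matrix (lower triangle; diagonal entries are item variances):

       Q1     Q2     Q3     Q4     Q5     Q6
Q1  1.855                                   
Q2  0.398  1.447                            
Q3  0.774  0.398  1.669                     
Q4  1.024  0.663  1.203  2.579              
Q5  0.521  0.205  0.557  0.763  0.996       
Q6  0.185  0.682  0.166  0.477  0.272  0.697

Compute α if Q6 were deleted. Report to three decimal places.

α = 0.754

Remaining items: Q1, Q2, Q3, Q4, Q5 (k = 5).
sum of item variances = 1.855 + 1.447 + 1.669 + 2.579 + 0.996 = 8.546
σ²_T = 8.546 + 2 × 6.506 = 21.558
α (item deleted) = (5/4)·(1 − 8.546/21.558) = 0.754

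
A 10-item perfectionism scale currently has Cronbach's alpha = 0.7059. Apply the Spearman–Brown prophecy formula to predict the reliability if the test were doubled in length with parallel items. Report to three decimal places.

predicted reliability = 0.828

Length factor m = 2
α' = m·α / (1 + (m−1)·α)
   = 2 × 0.7059 / (1 + (2 − 1) × 0.7059)
   = 1.4118 / 1.7059 = 0.828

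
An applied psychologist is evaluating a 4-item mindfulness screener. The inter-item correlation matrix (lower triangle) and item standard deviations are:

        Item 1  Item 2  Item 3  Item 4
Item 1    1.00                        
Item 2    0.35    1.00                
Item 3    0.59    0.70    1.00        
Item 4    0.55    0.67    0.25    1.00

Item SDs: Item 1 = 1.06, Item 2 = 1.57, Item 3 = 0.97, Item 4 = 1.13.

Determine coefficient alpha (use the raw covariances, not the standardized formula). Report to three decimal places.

α = 0.802

Σσ²ᵢ = 1.06² + 1.57² + 0.97² + 1.13² = 5.8063
Covariances σ_ij = r_ij · s_i · s_j:
  σ(Item 1,Item 2) = 0.35 × 1.06 × 1.57 = 0.5825
  σ(Item 1,Item 3) = 0.59 × 1.06 × 0.97 = 0.6066
  σ(Item 1,Item 4) = 0.55 × 1.06 × 1.13 = 0.6588
  σ(Item 2,Item 3) = 0.70 × 1.57 × 0.97 = 1.0660
  σ(Item 2,Item 4) = 0.67 × 1.57 × 1.13 = 1.1886
  σ(Item 3,Item 4) = 0.25 × 0.97 × 1.13 = 0.2740
σ²_T = Σσ²ᵢ + 2·Σσ_ij = 5.8063 + 2 × 4.3765 = 14.5593
α = (4/3)·(1 − 5.8063/14.5593) = 0.802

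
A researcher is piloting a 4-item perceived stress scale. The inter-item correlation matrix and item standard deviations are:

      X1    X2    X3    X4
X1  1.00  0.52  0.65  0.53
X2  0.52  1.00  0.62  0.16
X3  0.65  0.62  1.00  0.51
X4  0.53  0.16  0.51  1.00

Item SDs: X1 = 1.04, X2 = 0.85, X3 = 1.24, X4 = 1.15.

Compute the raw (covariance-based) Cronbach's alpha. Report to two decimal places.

Σσ²ᵢ = 1.04² + 0.85² + 1.24² + 1.15² = 4.6642
Covariances σ_ij = r_ij · s_i · s_j:
  σ(X1,X2) = 0.52 × 1.04 × 0.85 = 0.4597
  σ(X1,X3) = 0.65 × 1.04 × 1.24 = 0.8382
  σ(X1,X4) = 0.53 × 1.04 × 1.15 = 0.6339
  σ(X2,X3) = 0.62 × 0.85 × 1.24 = 0.6535
  σ(X2,X4) = 0.16 × 0.85 × 1.15 = 0.1564
  σ(X3,X4) = 0.51 × 1.24 × 1.15 = 0.7273
σ²_T = Σσ²ᵢ + 2·Σσ_ij = 4.6642 + 2 × 3.4690 = 11.6022
α = (4/3)·(1 − 4.6642/11.6022) = 0.80

Cronbach's alpha = 0.80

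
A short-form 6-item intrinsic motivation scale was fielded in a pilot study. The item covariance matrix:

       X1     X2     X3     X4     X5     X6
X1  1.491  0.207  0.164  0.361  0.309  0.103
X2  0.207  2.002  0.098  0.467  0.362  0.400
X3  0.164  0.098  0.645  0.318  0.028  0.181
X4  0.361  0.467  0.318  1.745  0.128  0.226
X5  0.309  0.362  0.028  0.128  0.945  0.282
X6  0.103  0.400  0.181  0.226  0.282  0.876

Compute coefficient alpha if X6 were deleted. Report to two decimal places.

Remaining items: X1, X2, X3, X4, X5 (k = 5).
sum of item variances = 1.491 + 2.002 + 0.645 + 1.745 + 0.945 = 6.828
σ²_total = 6.828 + 2 × 2.442 = 11.712
α (item deleted) = (5/4)·(1 − 6.828/11.712) = 0.52

α = 0.52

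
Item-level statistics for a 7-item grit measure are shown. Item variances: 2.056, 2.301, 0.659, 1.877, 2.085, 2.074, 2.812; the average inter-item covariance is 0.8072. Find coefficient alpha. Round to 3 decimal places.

α = 0.828

Σσ²ᵢ = 2.056 + 2.301 + 0.659 + 1.877 + 2.085 + 2.074 + 2.812 = 13.864
Sum of the 21 distinct covariances = 21 × 0.8072 = 16.9512
total variance = Σσ²ᵢ + 2·Σcov = 13.864 + 2 × 16.9512 = 47.7664
α = (7/6)·(1 − 13.864/47.7664) = 0.828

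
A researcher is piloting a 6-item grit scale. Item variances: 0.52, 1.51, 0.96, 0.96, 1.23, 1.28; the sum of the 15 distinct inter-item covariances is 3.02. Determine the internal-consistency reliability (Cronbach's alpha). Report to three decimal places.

α = 0.580

Σσ²ᵢ = 0.52 + 1.51 + 0.96 + 0.96 + 1.23 + 1.28 = 6.46
Sum of distinct covariances = 3.02
total variance = Σσ²ᵢ + 2·Σcov = 6.46 + 2 × 3.02 = 12.50
α = (6/5)·(1 − 6.46/12.50) = 0.580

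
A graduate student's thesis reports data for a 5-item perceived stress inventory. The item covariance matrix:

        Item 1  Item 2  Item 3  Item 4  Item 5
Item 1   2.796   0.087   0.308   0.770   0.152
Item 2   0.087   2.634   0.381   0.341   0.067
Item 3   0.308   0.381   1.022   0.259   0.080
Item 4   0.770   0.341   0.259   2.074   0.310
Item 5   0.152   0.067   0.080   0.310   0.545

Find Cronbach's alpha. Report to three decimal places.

α = 0.472

ΣVar(i) = 2.796 + 2.634 + 1.022 + 2.074 + 0.545 = 9.071
Sum of off-diagonal covariances = 2.755
σ²_total = 9.071 + 2 × 2.755 = 14.581
α = (k/(k−1))·(1 − ΣVar(i)/σ²_total) = (5/4)·(1 − 9.071/14.581) = 0.472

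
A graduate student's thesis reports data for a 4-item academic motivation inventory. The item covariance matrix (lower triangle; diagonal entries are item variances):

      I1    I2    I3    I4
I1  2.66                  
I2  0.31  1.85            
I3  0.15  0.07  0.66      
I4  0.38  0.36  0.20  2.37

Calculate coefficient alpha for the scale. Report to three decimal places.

Σσ²ᵢ = 2.66 + 1.85 + 0.66 + 2.37 = 7.54
Σ_{i<j} σ_ij = 1.47
σ²_T = 7.54 + 2 × 1.47 = 10.48
α = (k/(k−1))·(1 − Σσ²ᵢ/σ²_T) = (4/3)·(1 − 7.54/10.48) = 0.374

coefficient alpha = 0.374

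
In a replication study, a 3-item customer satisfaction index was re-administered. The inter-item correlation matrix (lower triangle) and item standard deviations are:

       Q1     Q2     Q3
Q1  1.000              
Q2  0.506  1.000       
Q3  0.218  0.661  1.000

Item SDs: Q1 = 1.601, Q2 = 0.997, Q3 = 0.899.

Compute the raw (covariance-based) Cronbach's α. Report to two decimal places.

Cronbach's α = 0.66

Σσ²ᵢ = 1.601² + 0.997² + 0.899² = 4.3654
Covariances σ_ij = r_ij · s_i · s_j:
  σ(Q1,Q2) = 0.506 × 1.601 × 0.997 = 0.8077
  σ(Q1,Q3) = 0.218 × 1.601 × 0.899 = 0.3138
  σ(Q2,Q3) = 0.661 × 0.997 × 0.899 = 0.5925
σ²_T = Σσ²ᵢ + 2·Σσ_ij = 4.3654 + 2 × 1.7140 = 7.7934
α = (3/2)·(1 − 4.3654/7.7934) = 0.66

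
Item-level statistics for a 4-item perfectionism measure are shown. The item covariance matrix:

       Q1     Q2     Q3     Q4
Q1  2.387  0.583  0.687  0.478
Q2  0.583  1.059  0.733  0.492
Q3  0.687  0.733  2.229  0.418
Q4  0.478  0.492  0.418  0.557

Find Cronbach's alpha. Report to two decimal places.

Cronbach's alpha = 0.69

ΣVar(i) = 2.387 + 1.059 + 2.229 + 0.557 = 6.232
Sum of the distinct covariances = 3.391
σ²_total = 6.232 + 2 × 3.391 = 13.014
α = (k/(k−1))·(1 − ΣVar(i)/σ²_total) = (4/3)·(1 − 6.232/13.014) = 0.69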